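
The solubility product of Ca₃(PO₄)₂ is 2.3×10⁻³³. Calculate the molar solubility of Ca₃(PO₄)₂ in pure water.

1.2×10⁻⁷ M

Ca₃(PO₄)₂(s) ⇌ 3 Ca²⁺(aq) + 2 PO₄³⁻(aq)
If s mol/L of Ca₃(PO₄)₂ dissolves, [Ca²⁺] = 3s and [PO₄³⁻] = 2s.
Ksp = [Ca²⁺]^3[PO₄³⁻]^2 = (3s)^3 · (2s)^2 = 108s^5
108s^5 = 2.3×10⁻³³  ⇒  s^5 = 2.1×10⁻³⁵
s = 1.2×10⁻⁷ M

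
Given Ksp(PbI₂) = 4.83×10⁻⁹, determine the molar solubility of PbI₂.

PbI₂(s) ⇌ Pb²⁺(aq) + 2 I⁻(aq)
Let s be the molar solubility. Then [Pb²⁺] = s and [I⁻] = 2s.
Ksp = [Pb²⁺][I⁻]^2 = s · (2s)^2 = 4s^3
4s^3 = 4.83×10⁻⁹  ⇒  s^3 = 1.21×10⁻⁹
Taking the 3rd root, s = 1.06×10⁻³ M.

1.06×10⁻³ M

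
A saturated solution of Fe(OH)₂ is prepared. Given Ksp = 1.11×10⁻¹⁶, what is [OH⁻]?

6.06×10⁻⁶ M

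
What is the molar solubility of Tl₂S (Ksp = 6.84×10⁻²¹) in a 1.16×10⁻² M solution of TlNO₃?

Tl₂S(s) ⇌ 2 Tl⁺(aq) + S²⁻(aq)
The solution already contains Tl⁺ at 1.16×10⁻² M. Let s be the molar solubility of Tl₂S.
[Tl⁺] ≈ 1.16×10⁻² M (common ion dominates); [S²⁻] = s.
Ksp = [Tl⁺]^2[S²⁻] = (1.16×10⁻²)^2s
s = 6.84×10⁻²¹ / (1.16×10⁻²)^2 = 5.08×10⁻¹⁷
s = 5.08×10⁻¹⁷ M

5.08×10⁻¹⁷ M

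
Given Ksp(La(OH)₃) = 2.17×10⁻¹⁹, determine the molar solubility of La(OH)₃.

La(OH)₃(s) ⇌ La³⁺(aq) + 3 OH⁻(aq)
If s mol/L of La(OH)₃ dissolves, [La³⁺] = s and [OH⁻] = 3s.
Ksp = [La³⁺][OH⁻]^3 = s · (3s)^3 = 27s^4
27s^4 = 2.17×10⁻¹⁹  ⇒  s^4 = 8.04×10⁻²¹
s = 9.47×10⁻⁶ M

9.47×10⁻⁶ M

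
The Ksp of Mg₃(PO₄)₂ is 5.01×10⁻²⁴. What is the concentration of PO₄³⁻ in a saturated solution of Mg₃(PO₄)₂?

1.72×10⁻⁵ M

Mg₃(PO₄)₂(s) ⇌ 3 Mg²⁺(aq) + 2 PO₄³⁻(aq)
If s mol/L of Mg₃(PO₄)₂ dissolves, [Mg²⁺] = 3s and [PO₄³⁻] = 2s.
Ksp = [Mg²⁺]^3[PO₄³⁻]^2 = (3s)^3 · (2s)^2 = 108s^5 = 5.01×10⁻²⁴
s = 8.58×10⁻⁶ mol L⁻¹
[PO₄³⁻] = 2s = 1.72×10⁻⁵ mol L⁻¹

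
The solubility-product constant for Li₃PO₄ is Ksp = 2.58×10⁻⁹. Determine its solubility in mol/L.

Li₃PO₄(s) ⇌ 3 Li⁺(aq) + PO₄³⁻(aq)
With molar solubility s: [Li⁺] = 3s, [PO₄³⁻] = s.
Ksp = [Li⁺]^3[PO₄³⁻] = (3s)^3 · s = 27s^4
27s^4 = 2.58×10⁻⁹  ⇒  s^4 = 9.56×10⁻¹¹
Taking the 4th root, s = 3.13×10⁻³ M.

3.13×10⁻³ M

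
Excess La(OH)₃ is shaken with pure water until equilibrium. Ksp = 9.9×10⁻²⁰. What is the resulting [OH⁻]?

La(OH)₃(s) ⇌ La³⁺(aq) + 3 OH⁻(aq)
Let s be the molar solubility. Then [La³⁺] = s and [OH⁻] = 3s.
Ksp = [La³⁺][OH⁻]^3 = s · (3s)^3 = 27s^4 = 9.9×10⁻²⁰
s = 7.8×10⁻⁶ M
[OH⁻] = 3s = 2.3×10⁻⁵ M

2.3×10⁻⁵ M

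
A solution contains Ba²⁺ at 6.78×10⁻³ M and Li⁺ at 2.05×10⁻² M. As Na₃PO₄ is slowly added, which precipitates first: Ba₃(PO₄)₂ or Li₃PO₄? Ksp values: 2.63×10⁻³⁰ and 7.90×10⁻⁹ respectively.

Ba₃(PO₄)₂

A salt starts to precipitate once the ion product Q reaches its Ksp.
For Ba₃(PO₄)₂: [PO₄³⁻] = (Ksp/[Ba²⁺]^3)^(1/2) = 2.90×10⁻¹² M
For Li₃PO₄: [PO₄³⁻] = (Ksp/[Li⁺]^3) = 9.17×10⁻⁴ M
The smaller threshold [PO₄³⁻] is reached first, so Ba₃(PO₄)₂ precipitates first.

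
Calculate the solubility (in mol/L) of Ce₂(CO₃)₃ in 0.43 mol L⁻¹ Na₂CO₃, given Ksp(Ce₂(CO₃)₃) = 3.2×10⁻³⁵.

Ce₂(CO₃)₃(s) ⇌ 2 Ce³⁺(aq) + 3 CO₃²⁻(aq)
CO₃²⁻ is already present at 0.43 mol L⁻¹. If s mol/L of Ce₂(CO₃)₃ dissolves, [Ce³⁺] = 2s while [CO₃²⁻] ≈ 0.43 mol L⁻¹.
Ksp = [Ce³⁺]^2[CO₃²⁻]^3 = (2s)^2(0.43)^3
(2s)^2 = 3.2×10⁻³⁵ / (0.43)^3 = 4.0×10⁻³⁴
s = 1.0×10⁻¹⁷ mol L⁻¹

1.0×10⁻¹⁷ M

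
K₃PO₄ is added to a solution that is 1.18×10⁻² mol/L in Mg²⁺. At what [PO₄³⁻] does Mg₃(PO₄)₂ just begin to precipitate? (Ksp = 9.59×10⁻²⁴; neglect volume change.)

2.42×10⁻⁹ M

The threshold for precipitation is Q = Ksp.
Mg₃(PO₄)₂(s) ⇌ 3 Mg²⁺(aq) + 2 PO₄³⁻(aq)
Ksp = [Mg²⁺]^3[PO₄³⁻]^2 = [PO₄³⁻]^2(1.18×10⁻²)^3
[PO₄³⁻]^2 = 9.59×10⁻²⁴ / (1.18×10⁻²)^3 = 5.84×10⁻¹⁸
[PO₄³⁻] = 2.42×10⁻⁹ mol/L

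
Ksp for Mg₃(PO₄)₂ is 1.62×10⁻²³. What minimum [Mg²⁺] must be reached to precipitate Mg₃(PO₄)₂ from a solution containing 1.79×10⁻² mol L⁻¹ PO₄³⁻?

A salt starts to precipitate once the ion product Q reaches its Ksp.
Mg₃(PO₄)₂(s) ⇌ 3 Mg²⁺(aq) + 2 PO₄³⁻(aq)
Ksp = [Mg²⁺]^3[PO₄³⁻]^2 = [Mg²⁺]^3(1.79×10⁻²)^2
[Mg²⁺]^3 = 1.62×10⁻²³ / (1.79×10⁻²)^2 = 5.06×10⁻²⁰
[Mg²⁺] = 3.70×10⁻⁷ mol L⁻¹

3.70×10⁻⁷ M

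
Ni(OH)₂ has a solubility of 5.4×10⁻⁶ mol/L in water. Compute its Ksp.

Ni(OH)₂(s) ⇌ Ni²⁺(aq) + 2 OH⁻(aq)
For each mole of Ni(OH)₂ that dissolves per liter, [Ni²⁺] = s and [OH⁻] = 2s; let s denote this solubility.
Ksp = [Ni²⁺][OH⁻]^2 = s · (2s)^2 = 4s^3
Ksp = 4 × (5.4×10⁻⁶)^3 = 6.3×10⁻¹⁶

Ksp = 6.3×10⁻¹⁶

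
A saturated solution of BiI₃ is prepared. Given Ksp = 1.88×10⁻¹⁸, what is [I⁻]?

4.87×10⁻⁵ M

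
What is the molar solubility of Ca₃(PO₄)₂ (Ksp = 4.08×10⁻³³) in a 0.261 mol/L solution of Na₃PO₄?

Ca₃(PO₄)₂(s) ⇌ 3 Ca²⁺(aq) + 2 PO₄³⁻(aq)
PO₄³⁻ is already present at 0.261 mol/L. If s mol/L of Ca₃(PO₄)₂ dissolves, [Ca²⁺] = 3s while [PO₄³⁻] ≈ 0.261 mol/L.
Ksp = [Ca²⁺]^3[PO₄³⁻]^2 = (3s)^3(0.261)^2
(3s)^3 = 4.08×10⁻³³ / (0.261)^2 = 5.99×10⁻³²
s = 1.30×10⁻¹¹ mol/L

1.30×10⁻¹¹ M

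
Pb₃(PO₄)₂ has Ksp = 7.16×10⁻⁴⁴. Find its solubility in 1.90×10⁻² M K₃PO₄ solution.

Pb₃(PO₄)₂(s) ⇌ 3 Pb²⁺(aq) + 2 PO₄³⁻(aq)
The solution already contains PO₄³⁻ at 1.90×10⁻² M. Let s be the molar solubility of Pb₃(PO₄)₂.
[PO₄³⁻] ≈ 1.90×10⁻² M (common ion dominates); [Pb²⁺] = 3s.
Ksp = [Pb²⁺]^3[PO₄³⁻]^2 = (3s)^3(1.90×10⁻²)^2
(3s)^3 = 7.16×10⁻⁴⁴ / (1.90×10⁻²)^2 = 1.98×10⁻⁴⁰
s = 1.94×10⁻¹⁴ M

1.94×10⁻¹⁴ M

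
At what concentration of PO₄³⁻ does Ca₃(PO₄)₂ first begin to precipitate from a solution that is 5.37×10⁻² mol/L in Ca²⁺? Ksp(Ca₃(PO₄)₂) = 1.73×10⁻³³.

The threshold for precipitation is Q = Ksp.
Ca₃(PO₄)₂(s) ⇌ 3 Ca²⁺(aq) + 2 PO₄³⁻(aq)
Ksp = [Ca²⁺]^3[PO₄³⁻]^2 = [PO₄³⁻]^2(5.37×10⁻²)^3
[PO₄³⁻]^2 = 1.73×10⁻³³ / (5.37×10⁻²)^3 = 1.12×10⁻²⁹
[PO₄³⁻] = 3.34×10⁻¹⁵ mol/L

3.34×10⁻¹⁵ M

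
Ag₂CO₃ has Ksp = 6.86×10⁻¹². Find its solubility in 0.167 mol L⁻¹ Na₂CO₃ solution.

Ag₂CO₃(s) ⇌ 2 Ag⁺(aq) + CO₃²⁻(aq)
Let s be the solubility of Ag₂CO₃ here. The common ion gives [CO₃²⁻] ≈ 0.167 mol L⁻¹, and [Ag⁺] = 2s.
Ksp = [Ag⁺]^2[CO₃²⁻] = (2s)^2(0.167)
(2s)^2 = 6.86×10⁻¹² / (0.167) = 4.11×10⁻¹¹
s = 3.20×10⁻⁶ mol L⁻¹

3.20×10⁻⁶ M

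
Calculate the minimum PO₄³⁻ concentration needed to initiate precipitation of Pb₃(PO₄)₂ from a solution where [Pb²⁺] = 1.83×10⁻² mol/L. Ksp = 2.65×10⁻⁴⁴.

Each salt precipitates once Q = Ksp for that salt.
Pb₃(PO₄)₂(s) ⇌ 3 Pb²⁺(aq) + 2 PO₄³⁻(aq)
Ksp = [Pb²⁺]^3[PO₄³⁻]^2 = [PO₄³⁻]^2(1.83×10⁻²)^3
[PO₄³⁻]^2 = 2.65×10⁻⁴⁴ / (1.83×10⁻²)^3 = 4.32×10⁻³⁹
[PO₄³⁻] = 6.58×10⁻²⁰ mol/L

6.58×10⁻²⁰ M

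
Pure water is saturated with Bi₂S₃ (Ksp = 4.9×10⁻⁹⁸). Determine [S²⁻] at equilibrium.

Bi₂S₃(s) ⇌ 2 Bi³⁺(aq) + 3 S²⁻(aq)
For each mole of Bi₂S₃ that dissolves per liter, [Bi³⁺] = 2s and [S²⁻] = 3s; let s denote this solubility.
Ksp = [Bi³⁺]^2[S²⁻]^3 = (2s)^2 · (3s)^3 = 108s^5 = 4.9×10⁻⁹⁸
s = 1.4×10⁻²⁰ M
[S²⁻] = 3s = 4.1×10⁻²⁰ M

4.1×10⁻²⁰ M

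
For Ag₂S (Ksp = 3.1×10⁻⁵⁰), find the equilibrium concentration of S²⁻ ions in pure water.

Ag₂S(s) ⇌ 2 Ag⁺(aq) + S²⁻(aq)
With molar solubility s: [Ag⁺] = 2s, [S²⁻] = s.
Ksp = [Ag⁺]^2[S²⁻] = (2s)^2 · s = 4s^3 = 3.1×10⁻⁵⁰
s = 2.0×10⁻¹⁷ mol/L
[S²⁻] = s = 2.0×10⁻¹⁷ mol/L

2.0×10⁻¹⁷ M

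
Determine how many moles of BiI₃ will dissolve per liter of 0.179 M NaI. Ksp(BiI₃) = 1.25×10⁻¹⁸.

BiI₃(s) ⇌ Bi³⁺(aq) + 3 I⁻(aq)
With I⁻ already at 0.179 M and s small, take [I⁻] ≈ 0.179 M and [Bi³⁺] = s.
Ksp = [Bi³⁺][I⁻]^3 = s(0.179)^3
s = 1.25×10⁻¹⁸ / (0.179)^3 = 2.18×10⁻¹⁶
s = 2.18×10⁻¹⁶ M

2.18×10⁻¹⁶ M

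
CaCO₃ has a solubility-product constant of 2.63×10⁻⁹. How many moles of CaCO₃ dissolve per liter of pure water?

5.13×10⁻⁵ M

CaCO₃(s) ⇌ Ca²⁺(aq) + CO₃²⁻(aq)
For each mole of CaCO₃ that dissolves per liter, [Ca²⁺] = s and [CO₃²⁻] = s; let s denote this solubility.
Ksp = [Ca²⁺][CO₃²⁻] = s · s = s^2
s^2 = 2.63×10⁻⁹
s = 5.13×10⁻⁵ mol L⁻¹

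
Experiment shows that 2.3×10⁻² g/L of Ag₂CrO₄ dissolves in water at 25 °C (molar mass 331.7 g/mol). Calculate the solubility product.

s = (2.3×10⁻² g L⁻¹)/(331.7 g mol⁻¹) = 6.934×10⁻⁵ M
Ag₂CrO₄(s) ⇌ 2 Ag⁺(aq) + CrO₄²⁻(aq)
Let s be the molar solubility. Then [Ag⁺] = 2s and [CrO₄²⁻] = s.
Ksp = [Ag⁺]^2[CrO₄²⁻] = (2s)^2 · s = 4s^3
Ksp = 4 × (6.934×10⁻⁵)^3 = 1.3×10⁻¹²

Ksp = 1.3×10⁻¹²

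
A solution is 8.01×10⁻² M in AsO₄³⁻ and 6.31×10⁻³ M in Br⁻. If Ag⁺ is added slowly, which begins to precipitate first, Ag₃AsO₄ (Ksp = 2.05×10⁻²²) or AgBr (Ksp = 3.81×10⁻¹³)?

AgBr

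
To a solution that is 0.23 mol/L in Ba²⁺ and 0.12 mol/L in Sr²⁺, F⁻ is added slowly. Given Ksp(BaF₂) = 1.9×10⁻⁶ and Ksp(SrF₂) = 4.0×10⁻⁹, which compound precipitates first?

SrF₂

Precipitation begins when Q = Ksp.
For BaF₂: [F⁻] = (Ksp/[Ba²⁺])^(1/2) = 2.9×10⁻³ mol/L
For SrF₂: [F⁻] = (Ksp/[Sr²⁺])^(1/2) = 1.8×10⁻⁴ mol/L
Since SrF₂ needs less F⁻ to reach saturation, it precipitates first.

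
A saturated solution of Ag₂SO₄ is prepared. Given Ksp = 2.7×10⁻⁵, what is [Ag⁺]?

3.8×10⁻² M

Ag₂SO₄(s) ⇌ 2 Ag⁺(aq) + SO₄²⁻(aq)
If s mol/L of Ag₂SO₄ dissolves, [Ag⁺] = 2s and [SO₄²⁻] = s.
Ksp = [Ag⁺]^2[SO₄²⁻] = (2s)^2 · s = 4s^3 = 2.7×10⁻⁵
s = 1.9×10⁻² mol L⁻¹
[Ag⁺] = 2s = 3.8×10⁻² mol L⁻¹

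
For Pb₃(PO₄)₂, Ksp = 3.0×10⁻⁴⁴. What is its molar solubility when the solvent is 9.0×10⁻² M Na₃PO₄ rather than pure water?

Pb₃(PO₄)₂(s) ⇌ 3 Pb²⁺(aq) + 2 PO₄³⁻(aq)
With PO₄³⁻ already at 9.0×10⁻² M and s small, take [PO₄³⁻] ≈ 9.0×10⁻² M and [Pb²⁺] = 3s.
Ksp = [Pb²⁺]^3[PO₄³⁻]^2 = (3s)^3(9.0×10⁻²)^2
(3s)^3 = 3.0×10⁻⁴⁴ / (9.0×10⁻²)^2 = 3.7×10⁻⁴²
s = 5.2×10⁻¹⁵ M

5.2×10⁻¹⁵ M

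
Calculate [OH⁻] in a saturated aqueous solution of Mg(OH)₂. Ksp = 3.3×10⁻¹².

1.9×10⁻⁴ M

Mg(OH)₂(s) ⇌ Mg²⁺(aq) + 2 OH⁻(aq)
Let s be the molar solubility. Then [Mg²⁺] = s and [OH⁻] = 2s.
Ksp = [Mg²⁺][OH⁻]^2 = s · (2s)^2 = 4s^3 = 3.3×10⁻¹²
s = 9.4×10⁻⁵ M
[OH⁻] = 2s = 1.9×10⁻⁴ M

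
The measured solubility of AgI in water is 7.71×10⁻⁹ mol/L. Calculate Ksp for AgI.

AgI(s) ⇌ Ag⁺(aq) + I⁻(aq)
Call the molar solubility s, so that [Ag⁺] = s and [I⁻] = s.
Ksp = [Ag⁺][I⁻] = s · s = s^2
Ksp = (7.71×10⁻⁹)^2 = 5.94×10⁻¹⁷

Ksp = 5.94×10⁻¹⁷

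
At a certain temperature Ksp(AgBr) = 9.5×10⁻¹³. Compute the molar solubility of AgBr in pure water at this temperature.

AgBr(s) ⇌ Ag⁺(aq) + Br⁻(aq)
With molar solubility s: [Ag⁺] = s, [Br⁻] = s.
Ksp = [Ag⁺][Br⁻] = s · s = s^2
s^2 = 9.5×10⁻¹³
Taking the 2nd root, s = 9.7×10⁻⁷ mol L⁻¹.

9.7×10⁻⁷ M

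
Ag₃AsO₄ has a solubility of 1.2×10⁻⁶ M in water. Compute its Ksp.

Ag₃AsO₄(s) ⇌ 3 Ag⁺(aq) + AsO₄³⁻(aq)
If s mol/L of Ag₃AsO₄ dissolves, [Ag⁺] = 3s and [AsO₄³⁻] = s.
Ksp = [Ag⁺]^3[AsO₄³⁻] = (3s)^3 · s = 27s^4
Ksp = 27 × (1.2×10⁻⁶)^4 = 5.6×10⁻²³

Ksp = 5.6×10⁻²³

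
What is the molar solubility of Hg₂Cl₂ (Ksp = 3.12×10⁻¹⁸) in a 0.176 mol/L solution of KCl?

1.01×10⁻¹⁶ M

Hg₂Cl₂(s) ⇌ Hg₂²⁺(aq) + 2 Cl⁻(aq)
Cl⁻ is already present at 0.176 mol/L. If s mol/L of Hg₂Cl₂ dissolves, [Hg₂²⁺] = s while [Cl⁻] ≈ 0.176 mol/L.
Ksp = [Hg₂²⁺][Cl⁻]^2 = s(0.176)^2
s = 3.12×10⁻¹⁸ / (0.176)^2 = 1.01×10⁻¹⁶
s = 1.01×10⁻¹⁶ mol/L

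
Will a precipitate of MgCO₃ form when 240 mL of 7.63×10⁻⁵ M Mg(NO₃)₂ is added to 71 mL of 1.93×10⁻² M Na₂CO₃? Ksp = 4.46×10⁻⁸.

Yes

After mixing, V = 240 mL + 71 mL = 311 mL.
[Mg²⁺] = (7.63×10⁻⁵)(240)/311 = 5.89×10⁻⁵ M
[CO₃²⁻] = (1.93×10⁻²)(71)/311 = 4.41×10⁻³ M
Q = [Mg²⁺][CO₃²⁻] = 2.59×10⁻⁷
Because Q > Ksp (2.59×10⁻⁷ vs 4.46×10⁻⁸), a precipitate of MgCO₃ forms.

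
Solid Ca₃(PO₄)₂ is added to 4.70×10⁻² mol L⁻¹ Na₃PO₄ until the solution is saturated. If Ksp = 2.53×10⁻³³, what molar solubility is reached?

Ca₃(PO₄)₂(s) ⇌ 3 Ca²⁺(aq) + 2 PO₄³⁻(aq)
Let s be the solubility of Ca₃(PO₄)₂ here. The common ion gives [PO₄³⁻] ≈ 4.70×10⁻² mol L⁻¹, and [Ca²⁺] = 3s.
Ksp = [Ca²⁺]^3[PO₄³⁻]^2 = (3s)^3(4.70×10⁻²)^2
(3s)^3 = 2.53×10⁻³³ / (4.70×10⁻²)^2 = 1.15×10⁻³⁰
s = 3.49×10⁻¹¹ mol L⁻¹

3.49×10⁻¹¹ M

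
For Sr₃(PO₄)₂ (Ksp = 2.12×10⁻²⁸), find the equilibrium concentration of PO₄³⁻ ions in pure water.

2.29×10⁻⁶ M

Sr₃(PO₄)₂(s) ⇌ 3 Sr²⁺(aq) + 2 PO₄³⁻(aq)
Let s be the molar solubility. Then [Sr²⁺] = 3s and [PO₄³⁻] = 2s.
Ksp = [Sr²⁺]^3[PO₄³⁻]^2 = (3s)^3 · (2s)^2 = 108s^5 = 2.12×10⁻²⁸
s = 1.14×10⁻⁶ M
[PO₄³⁻] = 2s = 2.29×10⁻⁶ M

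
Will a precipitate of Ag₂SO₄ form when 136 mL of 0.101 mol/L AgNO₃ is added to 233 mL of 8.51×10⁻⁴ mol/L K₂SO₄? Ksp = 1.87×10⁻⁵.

After mixing, V = 136 mL + 233 mL = 369 mL.
[Ag⁺] = (0.101)(136)/369 = 3.72×10⁻² mol/L
[SO₄²⁻] = (8.51×10⁻⁴)(233)/369 = 5.37×10⁻⁴ mol/L
Q = [Ag⁺]^2[SO₄²⁻] = 7.45×10⁻⁷
Q = 7.45×10⁻⁷ < Ksp = 1.87×10⁻⁵, so the solution is unsaturated and no precipitate forms.

No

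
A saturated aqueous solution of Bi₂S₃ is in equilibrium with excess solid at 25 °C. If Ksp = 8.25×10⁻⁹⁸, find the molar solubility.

1.50×10⁻²⁰ M

Bi₂S₃(s) ⇌ 2 Bi³⁺(aq) + 3 S²⁻(aq)
With molar solubility s: [Bi³⁺] = 2s, [S²⁻] = 3s.
Ksp = [Bi³⁺]^2[S²⁻]^3 = (2s)^2 · (3s)^3 = 108s^5
108s^5 = 8.25×10⁻⁹⁸  ⇒  s^5 = 7.64×10⁻¹⁰⁰
s = (7.64×10⁻¹⁰⁰)^(1/5) = 1.50×10⁻²⁰ M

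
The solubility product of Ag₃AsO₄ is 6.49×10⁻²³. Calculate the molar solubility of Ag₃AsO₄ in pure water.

1.25×10⁻⁶ M

Ag₃AsO₄(s) ⇌ 3 Ag⁺(aq) + AsO₄³⁻(aq)
If s mol/L of Ag₃AsO₄ dissolves, [Ag⁺] = 3s and [AsO₄³⁻] = s.
Ksp = [Ag⁺]^3[AsO₄³⁻] = (3s)^3 · s = 27s^4
27s^4 = 6.49×10⁻²³  ⇒  s^4 = 2.40×10⁻²⁴
Taking the 4th root, s = 1.25×10⁻⁶ M.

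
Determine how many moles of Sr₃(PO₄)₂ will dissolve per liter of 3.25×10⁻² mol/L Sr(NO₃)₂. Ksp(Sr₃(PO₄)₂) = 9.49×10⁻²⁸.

Sr₃(PO₄)₂(s) ⇌ 3 Sr²⁺(aq) + 2 PO₄³⁻(aq)
Sr²⁺ is already present at 3.25×10⁻² mol/L. If s mol/L of Sr₃(PO₄)₂ dissolves, [PO₄³⁻] = 2s while [Sr²⁺] ≈ 3.25×10⁻² mol/L.
Ksp = [Sr²⁺]^3[PO₄³⁻]^2 = (3.25×10⁻²)^3(2s)^2
(2s)^2 = 9.49×10⁻²⁸ / (3.25×10⁻²)^3 = 2.76×10⁻²³
s = 2.63×10⁻¹² mol/L

2.63×10⁻¹² M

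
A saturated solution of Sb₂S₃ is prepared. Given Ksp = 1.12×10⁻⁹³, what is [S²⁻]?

Sb₂S₃(s) ⇌ 2 Sb³⁺(aq) + 3 S²⁻(aq)
For each mole of Sb₂S₃ that dissolves per liter, [Sb³⁺] = 2s and [S²⁻] = 3s; let s denote this solubility.
Ksp = [Sb³⁺]^2[S²⁻]^3 = (2s)^2 · (3s)^3 = 108s^5 = 1.12×10⁻⁹³
s = 1.01×10⁻¹⁹ mol/L
[S²⁻] = 3s = 3.02×10⁻¹⁹ mol/L

3.02×10⁻¹⁹ M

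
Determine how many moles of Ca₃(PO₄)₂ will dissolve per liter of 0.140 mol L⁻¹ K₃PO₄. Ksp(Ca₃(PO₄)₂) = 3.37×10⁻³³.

1.85×10⁻¹¹ M

Ca₃(PO₄)₂(s) ⇌ 3 Ca²⁺(aq) + 2 PO₄³⁻(aq)
PO₄³⁻ is already present at 0.140 mol L⁻¹. If s mol/L of Ca₃(PO₄)₂ dissolves, [Ca²⁺] = 3s while [PO₄³⁻] ≈ 0.140 mol L⁻¹.
Ksp = [Ca²⁺]^3[PO₄³⁻]^2 = (3s)^3(0.140)^2
(3s)^3 = 3.37×10⁻³³ / (0.140)^2 = 1.72×10⁻³¹
s = 1.85×10⁻¹¹ mol L⁻¹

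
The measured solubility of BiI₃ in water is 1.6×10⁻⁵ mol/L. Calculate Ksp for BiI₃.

Ksp = 1.8×10⁻¹⁸

BiI₃(s) ⇌ Bi³⁺(aq) + 3 I⁻(aq)
For each mole of BiI₃ that dissolves per liter, [Bi³⁺] = s and [I⁻] = 3s; let s denote this solubility.
Ksp = [Bi³⁺][I⁻]^3 = s · (3s)^3 = 27s^4
Ksp = 27 × (1.6×10⁻⁵)^4 = 1.8×10⁻¹⁸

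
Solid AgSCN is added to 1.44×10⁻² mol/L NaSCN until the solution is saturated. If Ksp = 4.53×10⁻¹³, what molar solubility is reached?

3.15×10⁻¹¹ M

AgSCN(s) ⇌ Ag⁺(aq) + SCN⁻(aq)
With SCN⁻ already at 1.44×10⁻² mol/L and s small, take [SCN⁻] ≈ 1.44×10⁻² mol/L and [Ag⁺] = s.
Ksp = [Ag⁺][SCN⁻] = s(1.44×10⁻²)
s = 4.53×10⁻¹³ / (1.44×10⁻²) = 3.15×10⁻¹¹
s = 3.15×10⁻¹¹ mol/L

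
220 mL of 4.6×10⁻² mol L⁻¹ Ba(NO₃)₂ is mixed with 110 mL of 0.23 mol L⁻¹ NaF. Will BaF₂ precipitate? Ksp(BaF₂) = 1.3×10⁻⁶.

Yes

After mixing, V = 220 mL + 110 mL = 330 mL.
[Ba²⁺] = (4.6×10⁻²)(220)/330 = 3.1×10⁻² mol L⁻¹
[F⁻] = (0.23)(110)/330 = 7.7×10⁻² mol L⁻¹
Q = [Ba²⁺][F⁻]^2 = 1.8×10⁻⁴
Since Q (1.8×10⁻⁴) exceeds Ksp (1.3×10⁻⁶), BaF₂ will precipitate.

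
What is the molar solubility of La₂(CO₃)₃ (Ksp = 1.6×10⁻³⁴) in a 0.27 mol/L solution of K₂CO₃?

La₂(CO₃)₃(s) ⇌ 2 La³⁺(aq) + 3 CO₃²⁻(aq)
With CO₃²⁻ already at 0.27 mol/L and s small, take [CO₃²⁻] ≈ 0.27 mol/L and [La³⁺] = 2s.
Ksp = [La³⁺]^2[CO₃²⁻]^3 = (2s)^2(0.27)^3
(2s)^2 = 1.6×10⁻³⁴ / (0.27)^3 = 8.1×10⁻³³
s = 4.5×10⁻¹⁷ mol/L

4.5×10⁻¹⁷ M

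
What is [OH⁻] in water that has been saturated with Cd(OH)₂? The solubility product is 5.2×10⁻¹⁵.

Cd(OH)₂(s) ⇌ Cd²⁺(aq) + 2 OH⁻(aq)
Let s be the molar solubility. Then [Cd²⁺] = s and [OH⁻] = 2s.
Ksp = [Cd²⁺][OH⁻]^2 = s · (2s)^2 = 4s^3 = 5.2×10⁻¹⁵
s = 1.1×10⁻⁵ M
[OH⁻] = 2s = 2.2×10⁻⁵ M

2.2×10⁻⁵ M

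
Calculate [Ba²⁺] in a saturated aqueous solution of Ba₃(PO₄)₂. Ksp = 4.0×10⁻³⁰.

1.6×10⁻⁶ M

Ba₃(PO₄)₂(s) ⇌ 3 Ba²⁺(aq) + 2 PO₄³⁻(aq)
With molar solubility s: [Ba²⁺] = 3s, [PO₄³⁻] = 2s.
Ksp = [Ba²⁺]^3[PO₄³⁻]^2 = (3s)^3 · (2s)^2 = 108s^5 = 4.0×10⁻³⁰
s = 5.2×10⁻⁷ M
[Ba²⁺] = 3s = 1.6×10⁻⁶ M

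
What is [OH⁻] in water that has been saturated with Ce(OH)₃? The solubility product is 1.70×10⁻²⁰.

Ce(OH)₃(s) ⇌ Ce³⁺(aq) + 3 OH⁻(aq)
For each mole of Ce(OH)₃ that dissolves per liter, [Ce³⁺] = s and [OH⁻] = 3s; let s denote this solubility.
Ksp = [Ce³⁺][OH⁻]^3 = s · (3s)^3 = 27s^4 = 1.70×10⁻²⁰
s = 5.01×10⁻⁶ mol L⁻¹
[OH⁻] = 3s = 1.50×10⁻⁵ mol L⁻¹

1.50×10⁻⁵ M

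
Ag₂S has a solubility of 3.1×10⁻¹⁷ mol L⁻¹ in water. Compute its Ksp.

Ksp = 1.2×10⁻⁴⁹

Ag₂S(s) ⇌ 2 Ag⁺(aq) + S²⁻(aq)
For each mole of Ag₂S that dissolves per liter, [Ag⁺] = 2s and [S²⁻] = s; let s denote this solubility.
Ksp = [Ag⁺]^2[S²⁻] = (2s)^2 · s = 4s^3
Ksp = 4 × (3.1×10⁻¹⁷)^3 = 1.2×10⁻⁴⁹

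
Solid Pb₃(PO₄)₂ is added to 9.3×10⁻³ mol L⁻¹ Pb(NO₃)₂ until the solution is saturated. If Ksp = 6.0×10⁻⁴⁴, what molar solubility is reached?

Pb₃(PO₄)₂(s) ⇌ 3 Pb²⁺(aq) + 2 PO₄³⁻(aq)
With Pb²⁺ already at 9.3×10⁻³ mol L⁻¹ and s small, take [Pb²⁺] ≈ 9.3×10⁻³ mol L⁻¹ and [PO₄³⁻] = 2s.
Ksp = [Pb²⁺]^3[PO₄³⁻]^2 = (9.3×10⁻³)^3(2s)^2
(2s)^2 = 6.0×10⁻⁴⁴ / (9.3×10⁻³)^3 = 7.5×10⁻³⁸
s = 1.4×10⁻¹⁹ mol L⁻¹

1.4×10⁻¹⁹ M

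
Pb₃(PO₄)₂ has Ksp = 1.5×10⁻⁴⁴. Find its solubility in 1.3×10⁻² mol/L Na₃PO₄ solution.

1.5×10⁻¹⁴ M

Pb₃(PO₄)₂(s) ⇌ 3 Pb²⁺(aq) + 2 PO₄³⁻(aq)
PO₄³⁻ is already present at 1.3×10⁻² mol/L. If s mol/L of Pb₃(PO₄)₂ dissolves, [Pb²⁺] = 3s while [PO₄³⁻] ≈ 1.3×10⁻² mol/L.
Ksp = [Pb²⁺]^3[PO₄³⁻]^2 = (3s)^3(1.3×10⁻²)^2
(3s)^3 = 1.5×10⁻⁴⁴ / (1.3×10⁻²)^2 = 8.9×10⁻⁴¹
s = 1.5×10⁻¹⁴ mol/L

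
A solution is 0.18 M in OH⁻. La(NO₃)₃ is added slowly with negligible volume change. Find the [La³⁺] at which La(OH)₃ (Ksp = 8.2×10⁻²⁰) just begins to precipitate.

The threshold for precipitation is Q = Ksp.
La(OH)₃(s) ⇌ La³⁺(aq) + 3 OH⁻(aq)
Ksp = [La³⁺][OH⁻]^3 = [La³⁺](0.18)^3
[La³⁺] = 8.2×10⁻²⁰ / (0.18)^3 = 1.4×10⁻¹⁷
[La³⁺] = 1.4×10⁻¹⁷ M

1.4×10⁻¹⁷ M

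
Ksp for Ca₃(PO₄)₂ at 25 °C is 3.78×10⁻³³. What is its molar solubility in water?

1.28×10⁻⁷ M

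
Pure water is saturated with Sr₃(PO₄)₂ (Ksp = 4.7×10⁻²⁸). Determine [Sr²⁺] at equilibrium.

Sr₃(PO₄)₂(s) ⇌ 3 Sr²⁺(aq) + 2 PO₄³⁻(aq)
With molar solubility s: [Sr²⁺] = 3s, [PO₄³⁻] = 2s.
Ksp = [Sr²⁺]^3[PO₄³⁻]^2 = (3s)^3 · (2s)^2 = 108s^5 = 4.7×10⁻²⁸
s = 1.3×10⁻⁶ mol/L
[Sr²⁺] = 3s = 4.0×10⁻⁶ mol/L

4.0×10⁻⁶ M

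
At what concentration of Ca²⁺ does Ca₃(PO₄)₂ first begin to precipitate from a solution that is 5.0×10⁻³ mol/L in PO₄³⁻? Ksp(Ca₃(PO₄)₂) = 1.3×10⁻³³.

Precipitation of each salt begins when its ion product equals Ksp.
Ca₃(PO₄)₂(s) ⇌ 3 Ca²⁺(aq) + 2 PO₄³⁻(aq)
Ksp = [Ca²⁺]^3[PO₄³⁻]^2 = [Ca²⁺]^3(5.0×10⁻³)^2
[Ca²⁺]^3 = 1.3×10⁻³³ / (5.0×10⁻³)^2 = 5.2×10⁻²⁹
[Ca²⁺] = 3.7×10⁻¹⁰ mol/L

3.7×10⁻¹⁰ M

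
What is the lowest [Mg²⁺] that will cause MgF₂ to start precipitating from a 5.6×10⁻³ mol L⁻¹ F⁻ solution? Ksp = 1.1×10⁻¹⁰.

Each salt precipitates once Q = Ksp for that salt.
MgF₂(s) ⇌ Mg²⁺(aq) + 2 F⁻(aq)
Ksp = [Mg²⁺][F⁻]^2 = [Mg²⁺](5.6×10⁻³)^2
[Mg²⁺] = 1.1×10⁻¹⁰ / (5.6×10⁻³)^2 = 3.5×10⁻⁶
[Mg²⁺] = 3.5×10⁻⁶ mol L⁻¹

3.5×10⁻⁶ M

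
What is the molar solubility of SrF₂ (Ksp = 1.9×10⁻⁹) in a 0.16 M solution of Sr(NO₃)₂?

SrF₂(s) ⇌ Sr²⁺(aq) + 2 F⁻(aq)
With Sr²⁺ already at 0.16 M and s small, take [Sr²⁺] ≈ 0.16 M and [F⁻] = 2s.
Ksp = [Sr²⁺][F⁻]^2 = (0.16)(2s)^2
(2s)^2 = 1.9×10⁻⁹ / (0.16) = 1.2×10⁻⁸
s = 5.4×10⁻⁵ M

5.4×10⁻⁵ M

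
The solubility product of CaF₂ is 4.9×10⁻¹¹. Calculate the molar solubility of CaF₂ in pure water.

2.3×10⁻⁴ M

CaF₂(s) ⇌ Ca²⁺(aq) + 2 F⁻(aq)
Call the molar solubility s, so that [Ca²⁺] = s and [F⁻] = 2s.
Ksp = [Ca²⁺][F⁻]^2 = s · (2s)^2 = 4s^3
4s^3 = 4.9×10⁻¹¹  ⇒  s^3 = 1.2×10⁻¹¹
s = (1.2×10⁻¹¹)^(1/3) = 2.3×10⁻⁴ mol/L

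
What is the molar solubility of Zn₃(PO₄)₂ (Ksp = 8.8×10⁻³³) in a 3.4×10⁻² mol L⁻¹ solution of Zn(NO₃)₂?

7.5×10⁻¹⁵ M

Zn₃(PO₄)₂(s) ⇌ 3 Zn²⁺(aq) + 2 PO₄³⁻(aq)
With Zn²⁺ already at 3.4×10⁻² mol L⁻¹ and s small, take [Zn²⁺] ≈ 3.4×10⁻² mol L⁻¹ and [PO₄³⁻] = 2s.
Ksp = [Zn²⁺]^3[PO₄³⁻]^2 = (3.4×10⁻²)^3(2s)^2
(2s)^2 = 8.8×10⁻³³ / (3.4×10⁻²)^3 = 2.2×10⁻²⁸
s = 7.5×10⁻¹⁵ mol L⁻¹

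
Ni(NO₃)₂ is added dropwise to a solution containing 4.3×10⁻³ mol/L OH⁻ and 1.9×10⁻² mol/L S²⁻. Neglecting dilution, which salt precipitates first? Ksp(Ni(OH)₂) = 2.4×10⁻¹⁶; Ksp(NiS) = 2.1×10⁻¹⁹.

NiS

Precipitation begins when Q = Ksp.
For Ni(OH)₂: [Ni²⁺] = (Ksp/[OH⁻]^2) = 1.3×10⁻¹¹ mol/L
For NiS: [Ni²⁺] = (Ksp/[S²⁻]) = 1.1×10⁻¹⁷ mol/L
The smaller threshold [Ni²⁺] is reached first, so NiS precipitates first.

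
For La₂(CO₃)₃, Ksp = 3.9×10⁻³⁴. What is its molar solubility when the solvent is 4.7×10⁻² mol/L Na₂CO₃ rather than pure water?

9.7×10⁻¹⁶ M

La₂(CO₃)₃(s) ⇌ 2 La³⁺(aq) + 3 CO₃²⁻(aq)
The solution already contains CO₃²⁻ at 4.7×10⁻² mol/L. Let s be the molar solubility of La₂(CO₃)₃.
[CO₃²⁻] ≈ 4.7×10⁻² mol/L (common ion dominates); [La³⁺] = 2s.
Ksp = [La³⁺]^2[CO₃²⁻]^3 = (2s)^2(4.7×10⁻²)^3
(2s)^2 = 3.9×10⁻³⁴ / (4.7×10⁻²)^3 = 3.8×10⁻³⁰
s = 9.7×10⁻¹⁶ mol/L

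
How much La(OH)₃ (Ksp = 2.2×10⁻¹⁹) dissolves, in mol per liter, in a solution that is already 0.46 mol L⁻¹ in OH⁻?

2.3×10⁻¹⁸ M

La(OH)₃(s) ⇌ La³⁺(aq) + 3 OH⁻(aq)
OH⁻ is already present at 0.46 mol L⁻¹. If s mol/L of La(OH)₃ dissolves, [La³⁺] = s while [OH⁻] ≈ 0.46 mol L⁻¹.
Ksp = [La³⁺][OH⁻]^3 = s(0.46)^3
s = 2.2×10⁻¹⁹ / (0.46)^3 = 2.3×10⁻¹⁸
s = 2.3×10⁻¹⁸ mol L⁻¹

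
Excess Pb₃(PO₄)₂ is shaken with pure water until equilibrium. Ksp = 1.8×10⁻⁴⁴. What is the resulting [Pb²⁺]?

Pb₃(PO₄)₂(s) ⇌ 3 Pb²⁺(aq) + 2 PO₄³⁻(aq)
With molar solubility s: [Pb²⁺] = 3s, [PO₄³⁻] = 2s.
Ksp = [Pb²⁺]^3[PO₄³⁻]^2 = (3s)^3 · (2s)^2 = 108s^5 = 1.8×10⁻⁴⁴
s = 7.0×10⁻¹⁰ mol L⁻¹
[Pb²⁺] = 3s = 2.1×10⁻⁹ mol L⁻¹

2.1×10⁻⁹ M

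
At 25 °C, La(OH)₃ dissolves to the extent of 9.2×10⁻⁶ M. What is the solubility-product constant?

Ksp = 1.9×10⁻¹⁹

La(OH)₃(s) ⇌ La³⁺(aq) + 3 OH⁻(aq)
For each mole of La(OH)₃ that dissolves per liter, [La³⁺] = s and [OH⁻] = 3s; let s denote this solubility.
Ksp = [La³⁺][OH⁻]^3 = s · (3s)^3 = 27s^4
Ksp = 27 × (9.2×10⁻⁶)^4 = 1.9×10⁻¹⁹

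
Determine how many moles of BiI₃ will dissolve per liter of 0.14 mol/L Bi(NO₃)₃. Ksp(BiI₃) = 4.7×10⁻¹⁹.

BiI₃(s) ⇌ Bi³⁺(aq) + 3 I⁻(aq)
With Bi³⁺ already at 0.14 mol/L and s small, take [Bi³⁺] ≈ 0.14 mol/L and [I⁻] = 3s.
Ksp = [Bi³⁺][I⁻]^3 = (0.14)(3s)^3
(3s)^3 = 4.7×10⁻¹⁹ / (0.14) = 3.4×10⁻¹⁸
s = 5.0×10⁻⁷ mol/L

5.0×10⁻⁷ M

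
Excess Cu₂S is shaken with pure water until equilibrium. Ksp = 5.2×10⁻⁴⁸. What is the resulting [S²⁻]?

Cu₂S(s) ⇌ 2 Cu⁺(aq) + S²⁻(aq)
For each mole of Cu₂S that dissolves per liter, [Cu⁺] = 2s and [S²⁻] = s; let s denote this solubility.
Ksp = [Cu⁺]^2[S²⁻] = (2s)^2 · s = 4s^3 = 5.2×10⁻⁴⁸
s = 1.1×10⁻¹⁶ mol L⁻¹
[S²⁻] = s = 1.1×10⁻¹⁶ mol L⁻¹

1.1×10⁻¹⁶ M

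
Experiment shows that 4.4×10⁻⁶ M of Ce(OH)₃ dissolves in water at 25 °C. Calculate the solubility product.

Ksp = 1.0×10⁻²⁰

Ce(OH)₃(s) ⇌ Ce³⁺(aq) + 3 OH⁻(aq)
For each mole of Ce(OH)₃ that dissolves per liter, [Ce³⁺] = s and [OH⁻] = 3s; let s denote this solubility.
Ksp = [Ce³⁺][OH⁻]^3 = s · (3s)^3 = 27s^4
Ksp = 27 × (4.4×10⁻⁶)^4 = 1.0×10⁻²⁰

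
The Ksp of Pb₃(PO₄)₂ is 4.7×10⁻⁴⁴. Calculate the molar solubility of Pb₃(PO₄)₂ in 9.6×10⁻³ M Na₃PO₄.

2.7×10⁻¹⁴ M

Pb₃(PO₄)₂(s) ⇌ 3 Pb²⁺(aq) + 2 PO₄³⁻(aq)
The solution already contains PO₄³⁻ at 9.6×10⁻³ M. Let s be the molar solubility of Pb₃(PO₄)₂.
[PO₄³⁻] ≈ 9.6×10⁻³ M (common ion dominates); [Pb²⁺] = 3s.
Ksp = [Pb²⁺]^3[PO₄³⁻]^2 = (3s)^3(9.6×10⁻³)^2
(3s)^3 = 4.7×10⁻⁴⁴ / (9.6×10⁻³)^2 = 5.1×10⁻⁴⁰
s = 2.7×10⁻¹⁴ M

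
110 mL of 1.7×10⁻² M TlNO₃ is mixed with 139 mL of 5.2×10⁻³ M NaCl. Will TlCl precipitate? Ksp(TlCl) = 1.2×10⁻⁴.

The combined volume is 249 mL.
[Tl⁺] = (1.7×10⁻²)(110)/249 = 7.5×10⁻³ M
[Cl⁻] = (5.2×10⁻³)(139)/249 = 2.9×10⁻³ M
Q = [Tl⁺][Cl⁻] = 2.2×10⁻⁵
Since Q (2.2×10⁻⁵) is less than Ksp (1.2×10⁻⁴), no TlCl precipitates.

No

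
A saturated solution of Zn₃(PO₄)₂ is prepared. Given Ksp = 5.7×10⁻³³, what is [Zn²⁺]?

4.2×10⁻⁷ M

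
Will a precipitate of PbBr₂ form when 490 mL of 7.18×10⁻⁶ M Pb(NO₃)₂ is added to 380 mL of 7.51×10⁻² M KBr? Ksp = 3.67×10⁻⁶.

No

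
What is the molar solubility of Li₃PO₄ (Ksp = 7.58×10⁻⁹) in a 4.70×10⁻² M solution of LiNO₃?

7.30×10⁻⁵ M

Li₃PO₄(s) ⇌ 3 Li⁺(aq) + PO₄³⁻(aq)
Li⁺ is already present at 4.70×10⁻² M. If s mol/L of Li₃PO₄ dissolves, [PO₄³⁻] = s while [Li⁺] ≈ 4.70×10⁻² M.
Ksp = [Li⁺]^3[PO₄³⁻] = (4.70×10⁻²)^3s
s = 7.58×10⁻⁹ / (4.70×10⁻²)^3 = 7.30×10⁻⁵
s = 7.30×10⁻⁵ M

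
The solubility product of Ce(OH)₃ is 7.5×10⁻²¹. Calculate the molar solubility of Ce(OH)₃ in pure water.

4.1×10⁻⁶ M

Ce(OH)₃(s) ⇌ Ce³⁺(aq) + 3 OH⁻(aq)
For each mole of Ce(OH)₃ that dissolves per liter, [Ce³⁺] = s and [OH⁻] = 3s; let s denote this solubility.
Ksp = [Ce³⁺][OH⁻]^3 = s · (3s)^3 = 27s^4
27s^4 = 7.5×10⁻²¹  ⇒  s^4 = 2.8×10⁻²²
Taking the 4th root, s = 4.1×10⁻⁶ mol L⁻¹.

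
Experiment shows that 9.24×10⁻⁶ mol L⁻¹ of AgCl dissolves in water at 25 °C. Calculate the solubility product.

Ksp = 8.54×10⁻¹¹

AgCl(s) ⇌ Ag⁺(aq) + Cl⁻(aq)
Let s be the molar solubility. Then [Ag⁺] = s and [Cl⁻] = s.
Ksp = [Ag⁺][Cl⁻] = s · s = s^2
Ksp = (9.24×10⁻⁶)^2 = 8.54×10⁻¹¹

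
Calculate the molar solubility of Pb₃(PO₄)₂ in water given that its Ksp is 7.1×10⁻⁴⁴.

9.2×10⁻¹⁰ M

Pb₃(PO₄)₂(s) ⇌ 3 Pb²⁺(aq) + 2 PO₄³⁻(aq)
Call the molar solubility s, so that [Pb²⁺] = 3s and [PO₄³⁻] = 2s.
Ksp = [Pb²⁺]^3[PO₄³⁻]^2 = (3s)^3 · (2s)^2 = 108s^5
108s^5 = 7.1×10⁻⁴⁴  ⇒  s^5 = 6.6×10⁻⁴⁶
s = (6.6×10⁻⁴⁶)^(1/5) = 9.2×10⁻¹⁰ mol/L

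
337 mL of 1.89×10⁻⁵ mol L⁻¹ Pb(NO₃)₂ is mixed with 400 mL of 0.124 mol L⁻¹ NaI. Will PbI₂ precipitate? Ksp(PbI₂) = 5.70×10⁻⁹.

After mixing, V = 337 mL + 400 mL = 737 mL.
[Pb²⁺] = (1.89×10⁻⁵)(337)/737 = 8.64×10⁻⁶ mol L⁻¹
[I⁻] = (0.124)(400)/737 = 6.73×10⁻² mol L⁻¹
Q = [Pb²⁺][I⁻]^2 = 3.91×10⁻⁸
Because Q > Ksp (3.91×10⁻⁸ vs 5.70×10⁻⁹), a precipitate of PbI₂ forms.

Yes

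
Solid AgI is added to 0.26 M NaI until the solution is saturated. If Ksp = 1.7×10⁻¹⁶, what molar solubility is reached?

AgI(s) ⇌ Ag⁺(aq) + I⁻(aq)
The solution already contains I⁻ at 0.26 M. Let s be the molar solubility of AgI.
[I⁻] ≈ 0.26 M (common ion dominates); [Ag⁺] = s.
Ksp = [Ag⁺][I⁻] = s(0.26)
s = 1.7×10⁻¹⁶ / (0.26) = 6.5×10⁻¹⁶
s = 6.5×10⁻¹⁶ M

6.5×10⁻¹⁶ M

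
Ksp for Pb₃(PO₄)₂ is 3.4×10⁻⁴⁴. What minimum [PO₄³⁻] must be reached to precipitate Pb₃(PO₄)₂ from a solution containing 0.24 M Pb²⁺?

The threshold for precipitation is Q = Ksp.
Pb₃(PO₄)₂(s) ⇌ 3 Pb²⁺(aq) + 2 PO₄³⁻(aq)
Ksp = [Pb²⁺]^3[PO₄³⁻]^2 = [PO₄³⁻]^2(0.24)^3
[PO₄³⁻]^2 = 3.4×10⁻⁴⁴ / (0.24)^3 = 2.5×10⁻⁴²
[PO₄³⁻] = 1.6×10⁻²¹ M

1.6×10⁻²¹ M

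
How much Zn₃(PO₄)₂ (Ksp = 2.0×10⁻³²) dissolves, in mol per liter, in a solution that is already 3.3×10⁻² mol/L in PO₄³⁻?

8.8×10⁻¹¹ M

Zn₃(PO₄)₂(s) ⇌ 3 Zn²⁺(aq) + 2 PO₄³⁻(aq)
The solution already contains PO₄³⁻ at 3.3×10⁻² mol/L. Let s be the molar solubility of Zn₃(PO₄)₂.
[PO₄³⁻] ≈ 3.3×10⁻² mol/L (common ion dominates); [Zn²⁺] = 3s.
Ksp = [Zn²⁺]^3[PO₄³⁻]^2 = (3s)^3(3.3×10⁻²)^2
(3s)^3 = 2.0×10⁻³² / (3.3×10⁻²)^2 = 1.8×10⁻²⁹
s = 8.8×10⁻¹¹ mol/L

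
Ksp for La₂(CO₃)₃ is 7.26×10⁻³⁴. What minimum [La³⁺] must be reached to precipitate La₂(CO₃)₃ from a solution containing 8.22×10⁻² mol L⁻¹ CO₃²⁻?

1.14×10⁻¹⁵ M

Each salt precipitates once Q = Ksp for that salt.
La₂(CO₃)₃(s) ⇌ 2 La³⁺(aq) + 3 CO₃²⁻(aq)
Ksp = [La³⁺]^2[CO₃²⁻]^3 = [La³⁺]^2(8.22×10⁻²)^3
[La³⁺]^2 = 7.26×10⁻³⁴ / (8.22×10⁻²)^3 = 1.31×10⁻³⁰
[La³⁺] = 1.14×10⁻¹⁵ mol L⁻¹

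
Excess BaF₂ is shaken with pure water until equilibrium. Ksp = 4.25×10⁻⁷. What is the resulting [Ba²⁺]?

BaF₂(s) ⇌ Ba²⁺(aq) + 2 F⁻(aq)
Let s be the molar solubility. Then [Ba²⁺] = s and [F⁻] = 2s.
Ksp = [Ba²⁺][F⁻]^2 = s · (2s)^2 = 4s^3 = 4.25×10⁻⁷
s = 4.74×10⁻³ mol/L
[Ba²⁺] = s = 4.74×10⁻³ mol/L

4.74×10⁻³ M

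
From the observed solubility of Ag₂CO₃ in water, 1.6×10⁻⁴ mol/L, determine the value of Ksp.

Ag₂CO₃(s) ⇌ 2 Ag⁺(aq) + CO₃²⁻(aq)
For each mole of Ag₂CO₃ that dissolves per liter, [Ag⁺] = 2s and [CO₃²⁻] = s; let s denote this solubility.
Ksp = [Ag⁺]^2[CO₃²⁻] = (2s)^2 · s = 4s^3
Ksp = 4 × (1.6×10⁻⁴)^3 = 1.6×10⁻¹¹

Ksp = 1.6×10⁻¹¹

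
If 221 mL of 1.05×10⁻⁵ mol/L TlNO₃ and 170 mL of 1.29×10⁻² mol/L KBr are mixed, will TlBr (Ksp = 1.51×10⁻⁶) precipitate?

No

After mixing, V = 221 mL + 170 mL = 391 mL.
[Tl⁺] = (1.05×10⁻⁵)(221)/391 = 5.93×10⁻⁶ mol/L
[Br⁻] = (1.29×10⁻²)(170)/391 = 5.61×10⁻³ mol/L
Q = [Tl⁺][Br⁻] = 3.33×10⁻⁸
Since Q (3.33×10⁻⁸) is less than Ksp (1.51×10⁻⁶), no TlBr precipitates.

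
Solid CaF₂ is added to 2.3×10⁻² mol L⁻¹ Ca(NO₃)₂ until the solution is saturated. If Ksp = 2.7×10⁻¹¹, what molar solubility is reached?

CaF₂(s) ⇌ Ca²⁺(aq) + 2 F⁻(aq)
The solution already contains Ca²⁺ at 2.3×10⁻² mol L⁻¹. Let s be the molar solubility of CaF₂.
[Ca²⁺] ≈ 2.3×10⁻² mol L⁻¹ (common ion dominates); [F⁻] = 2s.
Ksp = [Ca²⁺][F⁻]^2 = (2.3×10⁻²)(2s)^2
(2s)^2 = 2.7×10⁻¹¹ / (2.3×10⁻²) = 1.2×10⁻⁹
s = 1.7×10⁻⁵ mol L⁻¹

1.7×10⁻⁵ M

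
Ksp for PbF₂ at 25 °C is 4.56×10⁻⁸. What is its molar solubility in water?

2.25×10⁻³ M

PbF₂(s) ⇌ Pb²⁺(aq) + 2 F⁻(aq)
Let s be the molar solubility. Then [Pb²⁺] = s and [F⁻] = 2s.
Ksp = [Pb²⁺][F⁻]^2 = s · (2s)^2 = 4s^3
4s^3 = 4.56×10⁻⁸  ⇒  s^3 = 1.14×10⁻⁸
Taking the 3rd root, s = 2.25×10⁻³ mol/L.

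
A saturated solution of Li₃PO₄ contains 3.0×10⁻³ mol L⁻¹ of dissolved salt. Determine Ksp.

Ksp = 2.2×10⁻⁹

Li₃PO₄(s) ⇌ 3 Li⁺(aq) + PO₄³⁻(aq)
If s mol/L of Li₃PO₄ dissolves, [Li⁺] = 3s and [PO₄³⁻] = s.
Ksp = [Li⁺]^3[PO₄³⁻] = (3s)^3 · s = 27s^4
Ksp = 27 × (3.0×10⁻³)^4 = 2.2×10⁻⁹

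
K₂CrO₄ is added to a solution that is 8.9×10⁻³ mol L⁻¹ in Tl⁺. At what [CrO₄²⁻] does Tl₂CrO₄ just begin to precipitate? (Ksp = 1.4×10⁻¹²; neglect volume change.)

1.8×10⁻⁸ M

Precipitation of each salt begins when its ion product equals Ksp.
Tl₂CrO₄(s) ⇌ 2 Tl⁺(aq) + CrO₄²⁻(aq)
Ksp = [Tl⁺]^2[CrO₄²⁻] = [CrO₄²⁻](8.9×10⁻³)^2
[CrO₄²⁻] = 1.4×10⁻¹² / (8.9×10⁻³)^2 = 1.8×10⁻⁸
[CrO₄²⁻] = 1.8×10⁻⁸ mol L⁻¹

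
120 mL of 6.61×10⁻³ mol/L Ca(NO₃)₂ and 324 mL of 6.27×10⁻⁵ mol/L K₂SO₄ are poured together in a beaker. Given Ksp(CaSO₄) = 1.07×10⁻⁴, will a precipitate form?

No

After mixing, V = 120 mL + 324 mL = 444 mL.
[Ca²⁺] = (6.61×10⁻³)(120)/444 = 1.79×10⁻³ mol/L
[SO₄²⁻] = (6.27×10⁻⁵)(324)/444 = 4.58×10⁻⁵ mol/L
Q = [Ca²⁺][SO₄²⁻] = 8.17×10⁻⁸
Q = 8.17×10⁻⁸ < Ksp = 1.07×10⁻⁴, so the solution is unsaturated and no precipitate forms.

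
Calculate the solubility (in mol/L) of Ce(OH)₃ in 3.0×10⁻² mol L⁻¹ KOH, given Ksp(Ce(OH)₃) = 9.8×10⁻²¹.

3.6×10⁻¹⁶ M

Ce(OH)₃(s) ⇌ Ce³⁺(aq) + 3 OH⁻(aq)
With OH⁻ already at 3.0×10⁻² mol L⁻¹ and s small, take [OH⁻] ≈ 3.0×10⁻² mol L⁻¹ and [Ce³⁺] = s.
Ksp = [Ce³⁺][OH⁻]^3 = s(3.0×10⁻²)^3
s = 9.8×10⁻²¹ / (3.0×10⁻²)^3 = 3.6×10⁻¹⁶
s = 3.6×10⁻¹⁶ mol L⁻¹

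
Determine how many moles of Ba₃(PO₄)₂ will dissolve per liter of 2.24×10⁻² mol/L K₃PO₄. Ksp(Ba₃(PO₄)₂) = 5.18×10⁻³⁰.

Ba₃(PO₄)₂(s) ⇌ 3 Ba²⁺(aq) + 2 PO₄³⁻(aq)
Let s be the solubility of Ba₃(PO₄)₂ here. The common ion gives [PO₄³⁻] ≈ 2.24×10⁻² mol/L, and [Ba²⁺] = 3s.
Ksp = [Ba²⁺]^3[PO₄³⁻]^2 = (3s)^3(2.24×10⁻²)^2
(3s)^3 = 5.18×10⁻³⁰ / (2.24×10⁻²)^2 = 1.03×10⁻²⁶
s = 7.26×10⁻¹⁰ mol/L

7.26×10⁻¹⁰ M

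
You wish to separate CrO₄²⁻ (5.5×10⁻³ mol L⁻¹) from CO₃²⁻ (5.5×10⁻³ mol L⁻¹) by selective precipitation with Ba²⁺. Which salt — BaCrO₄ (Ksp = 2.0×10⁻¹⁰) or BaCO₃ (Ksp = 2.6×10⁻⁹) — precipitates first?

Precipitation of each salt begins when its ion product equals Ksp.
For BaCrO₄: [Ba²⁺] = (Ksp/[CrO₄²⁻]) = 3.6×10⁻⁸ mol L⁻¹
For BaCO₃: [Ba²⁺] = (Ksp/[CO₃²⁻]) = 4.7×10⁻⁷ mol L⁻¹
Since BaCrO₄ needs less Ba²⁺ to reach saturation, it precipitates first.

BaCrO₄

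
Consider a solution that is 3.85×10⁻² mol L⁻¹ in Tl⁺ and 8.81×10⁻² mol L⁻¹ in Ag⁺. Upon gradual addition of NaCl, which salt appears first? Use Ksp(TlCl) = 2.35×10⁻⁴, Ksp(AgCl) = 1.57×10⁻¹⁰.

The threshold for precipitation is Q = Ksp.
For TlCl: [Cl⁻] = (Ksp/[Tl⁺]) = 6.10×10⁻³ mol L⁻¹
For AgCl: [Cl⁻] = (Ksp/[Ag⁺]) = 1.78×10⁻⁹ mol L⁻¹
The smaller threshold [Cl⁻] is reached first, so AgCl precipitates first.

AgCl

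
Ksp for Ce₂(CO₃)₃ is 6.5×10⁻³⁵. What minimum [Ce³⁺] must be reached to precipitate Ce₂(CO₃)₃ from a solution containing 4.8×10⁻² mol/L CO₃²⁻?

7.7×10⁻¹⁶ M

A salt starts to precipitate once the ion product Q reaches its Ksp.
Ce₂(CO₃)₃(s) ⇌ 2 Ce³⁺(aq) + 3 CO₃²⁻(aq)
Ksp = [Ce³⁺]^2[CO₃²⁻]^3 = [Ce³⁺]^2(4.8×10⁻²)^3
[Ce³⁺]^2 = 6.5×10⁻³⁵ / (4.8×10⁻²)^3 = 5.9×10⁻³¹
[Ce³⁺] = 7.7×10⁻¹⁶ mol/L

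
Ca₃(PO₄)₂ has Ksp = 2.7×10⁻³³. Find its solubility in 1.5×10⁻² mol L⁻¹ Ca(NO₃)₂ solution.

Ca₃(PO₄)₂(s) ⇌ 3 Ca²⁺(aq) + 2 PO₄³⁻(aq)
The solution already contains Ca²⁺ at 1.5×10⁻² mol L⁻¹. Let s be the molar solubility of Ca₃(PO₄)₂.
[Ca²⁺] ≈ 1.5×10⁻² mol L⁻¹ (common ion dominates); [PO₄³⁻] = 2s.
Ksp = [Ca²⁺]^3[PO₄³⁻]^2 = (1.5×10⁻²)^3(2s)^2
(2s)^2 = 2.7×10⁻³³ / (1.5×10⁻²)^3 = 8.0×10⁻²⁸
s = 1.4×10⁻¹⁴ mol L⁻¹

1.4×10⁻¹⁴ M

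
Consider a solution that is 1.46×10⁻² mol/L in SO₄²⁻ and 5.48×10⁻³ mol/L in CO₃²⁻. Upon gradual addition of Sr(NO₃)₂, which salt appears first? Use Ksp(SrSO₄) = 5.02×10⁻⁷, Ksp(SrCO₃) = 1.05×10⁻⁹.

SrCO₃

The threshold for precipitation is Q = Ksp.
For SrSO₄: [Sr²⁺] = (Ksp/[SO₄²⁻]) = 3.44×10⁻⁵ mol/L
For SrCO₃: [Sr²⁺] = (Ksp/[CO₃²⁻]) = 1.92×10⁻⁷ mol/L
The smaller threshold [Sr²⁺] is reached first, so SrCO₃ precipitates first.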